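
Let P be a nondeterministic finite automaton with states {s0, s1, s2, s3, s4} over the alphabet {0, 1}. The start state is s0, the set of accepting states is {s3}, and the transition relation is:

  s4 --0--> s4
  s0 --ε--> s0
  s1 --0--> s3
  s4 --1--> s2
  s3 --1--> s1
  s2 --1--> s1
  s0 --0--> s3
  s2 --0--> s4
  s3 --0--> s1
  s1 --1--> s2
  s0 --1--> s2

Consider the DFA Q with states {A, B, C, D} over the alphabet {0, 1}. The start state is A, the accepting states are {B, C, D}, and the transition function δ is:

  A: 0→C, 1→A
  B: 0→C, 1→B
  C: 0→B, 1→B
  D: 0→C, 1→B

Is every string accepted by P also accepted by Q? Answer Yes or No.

Exploring the product automaton P × Q from the start pair (s0, A), following both machines on each input symbol, reaches 8 state pairs: (s0, A), (s3, C), (s2, A), (s1, B), (s4, C), (s1, A), (s2, B), (s4, B).
P accepts in {s3} and Q accepts in {B, C, D}. The reachable pairs whose P-component is accepting are (s3, C); in each of them the Q-component is accepting too, so the product for L(P) \ L(Q) (P-component accepting, Q-component rejecting) has no reachable accepting pair and the difference is empty.
Hence every string in L(P) is also in L(Q).

Yes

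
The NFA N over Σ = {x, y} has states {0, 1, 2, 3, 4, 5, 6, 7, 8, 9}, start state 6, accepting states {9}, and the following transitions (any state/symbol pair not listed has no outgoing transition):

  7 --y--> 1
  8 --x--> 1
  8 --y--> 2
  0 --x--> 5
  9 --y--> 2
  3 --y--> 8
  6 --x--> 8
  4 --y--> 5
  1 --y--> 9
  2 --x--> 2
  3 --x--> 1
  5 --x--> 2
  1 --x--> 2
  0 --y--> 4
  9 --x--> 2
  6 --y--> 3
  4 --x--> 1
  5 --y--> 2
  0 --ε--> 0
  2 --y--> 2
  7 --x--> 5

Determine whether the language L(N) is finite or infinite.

The useful states (reachable from 6 and able to reach an accepting state) are {1, 3, 6, 8, 9}.
Restricted to these states the transition graph has no cycle, so every accepting path has bounded length and L is finite.

finite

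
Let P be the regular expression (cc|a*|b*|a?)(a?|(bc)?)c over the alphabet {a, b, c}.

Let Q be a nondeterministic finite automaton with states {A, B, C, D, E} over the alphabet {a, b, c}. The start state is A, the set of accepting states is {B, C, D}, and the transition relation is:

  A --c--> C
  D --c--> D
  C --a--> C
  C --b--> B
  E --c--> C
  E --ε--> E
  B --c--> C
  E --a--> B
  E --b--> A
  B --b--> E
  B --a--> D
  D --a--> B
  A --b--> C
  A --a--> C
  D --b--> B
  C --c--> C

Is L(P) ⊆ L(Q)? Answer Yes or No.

Yes

Converting the expression P to a DFA (subset construction, then merging equivalent states) gives the minimal DFA with states {p0, p1, p2, p3, p4, p5, p6, p7, p8, p9}, start state p0, accepting states {p3, p5, p7} and transitions p0: a→p1, b→p2, c→p3; p1: a→p1, b→p4, c→p5; p2: a→p6, b→p2, c→p7; p3: a→p8, b→p8, c→p9; p4: a→p8, b→p8, c→p6; p5: a→p8, b→p8, c→p8; p6: a→p8, b→p8, c→p5; p7: a→p8, b→p8, c→p5; p8: a→p8, b→p8, c→p8; p9: a→p6, b→p4, c→p5.
Exploring the product automaton P × Q from the start pair (p0, A), following both machines on each input symbol, reaches 20 state pairs: (p0, A), (p1, C), (p2, C), (p3, C), (p4, B), (p5, C), (p6, C), (p2, B), (p7, C), (p8, C), (p8, B), (p9, C), (p8, D), (p8, E), (p6, D), (p2, E), (p8, A), (p5, D), (p6, B), (p2, A).
P accepts in {p3, p5, p7} and Q accepts in {B, C, D}. The reachable pairs whose P-component is accepting are (p3, C), (p5, C), (p7, C), (p5, D); in each of them the Q-component is accepting too, so the product for L(P) \ L(Q) (P-component accepting, Q-component rejecting) has no reachable accepting pair and the difference is empty.
Hence every string in L(P) is also in L(Q).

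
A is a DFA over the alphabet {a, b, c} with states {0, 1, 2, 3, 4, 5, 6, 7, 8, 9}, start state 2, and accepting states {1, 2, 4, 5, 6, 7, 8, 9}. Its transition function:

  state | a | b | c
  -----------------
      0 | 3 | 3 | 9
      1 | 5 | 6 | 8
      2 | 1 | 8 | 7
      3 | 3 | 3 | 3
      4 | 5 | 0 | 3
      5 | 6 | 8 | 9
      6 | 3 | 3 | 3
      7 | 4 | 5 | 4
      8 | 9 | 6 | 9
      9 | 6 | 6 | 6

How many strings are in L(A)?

The useful subgraph on states {0, 1, 2, 4, 5, 6, 7, 8, 9} is acyclic, so L(A) is finite; the longest accepting path visits 7 useful states, giving maximum string length 6.
Counting accepting paths from 2 by length: 1 of length 0, 3 of length 1, 9 of length 2, 17 of length 3, 26 of length 4, 30 of length 5, 12 of length 6. Total 98.

98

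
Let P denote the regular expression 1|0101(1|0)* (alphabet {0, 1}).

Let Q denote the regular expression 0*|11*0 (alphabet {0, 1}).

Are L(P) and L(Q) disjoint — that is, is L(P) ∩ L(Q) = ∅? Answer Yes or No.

Yes

Converting the expression P to a DFA (subset construction, then merging equivalent states) gives the minimal DFA with states {p0, p1, p2, p3, p4, p5, p6}, start state p0, accepting states {p2, p6} and transitions p0: 0→p1, 1→p2; p1: 0→p3, 1→p4; p2: 0→p3, 1→p3; p3: 0→p3, 1→p3; p4: 0→p5, 1→p3; p5: 0→p3, 1→p6; p6: 0→p6, 1→p6.
Converting the expression Q to a DFA (subset construction, then merging equivalent states) gives the minimal DFA with states {q0, q1, q2, q3, q4}, start state q0, accepting states {q0, q1, q4} and transitions q0: 0→q1, 1→q2; q1: 0→q1, 1→q3; q2: 0→q4, 1→q2; q3: 0→q3, 1→q3; q4: 0→q3, 1→q3.
Exploring the product automaton P × Q from the start pair (p0, q0), following both machines on each input symbol, reaches 10 state pairs: (p0, q0), (p1, q1), (p2, q2), (p3, q1), (p4, q3), (p3, q4), (p3, q2), (p3, q3), (p5, q3), (p6, q3).
P accepts in {p2, p6} and Q accepts in {q0, q1, q4}; no reachable pair has both components accepting, so no string drives both machines to acceptance simultaneously and L(P) ∩ L(Q) = ∅.
So no string is accepted by both, and the intersection is empty.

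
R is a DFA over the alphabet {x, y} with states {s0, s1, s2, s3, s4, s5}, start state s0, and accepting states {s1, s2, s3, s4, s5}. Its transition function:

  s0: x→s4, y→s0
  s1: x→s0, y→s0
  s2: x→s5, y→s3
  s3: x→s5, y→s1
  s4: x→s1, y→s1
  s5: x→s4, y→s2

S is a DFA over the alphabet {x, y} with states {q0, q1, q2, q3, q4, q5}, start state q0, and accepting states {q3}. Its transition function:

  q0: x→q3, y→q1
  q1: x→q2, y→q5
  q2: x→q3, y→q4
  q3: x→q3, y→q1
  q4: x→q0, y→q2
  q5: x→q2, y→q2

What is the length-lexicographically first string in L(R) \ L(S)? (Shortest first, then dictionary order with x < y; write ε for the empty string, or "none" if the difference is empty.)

xy

The string xy is accepted by R but not by S.
No shorter string lies in the difference, and xy is the lexicographically first length-2 string in L(R) \ L(S).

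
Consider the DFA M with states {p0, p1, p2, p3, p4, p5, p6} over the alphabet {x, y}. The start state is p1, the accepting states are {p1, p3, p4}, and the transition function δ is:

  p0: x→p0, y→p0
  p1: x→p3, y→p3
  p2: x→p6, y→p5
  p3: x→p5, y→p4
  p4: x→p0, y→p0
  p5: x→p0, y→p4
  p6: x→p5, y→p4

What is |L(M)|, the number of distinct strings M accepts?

7

The useful subgraph on states {p1, p3, p4, p5} is acyclic, so L(M) is finite; the longest accepting path visits 4 useful states, giving maximum string length 3.
Counting accepting paths from p1 by length: 1 of length 0, 2 of length 1, 2 of length 2, 2 of length 3. Total 7.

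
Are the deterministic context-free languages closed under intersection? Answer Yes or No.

No

DCFLs are closed under complement (normalise the DPDA to read all of its input, then flip the verdict). If they were also closed under intersection, De Morgan would make them closed under union; but {aⁿbⁿ : n≥0} and {aⁿb²ⁿ : n≥0} are DCFLs (push the a's; pop one per b, respectively one per two b's) whose union no deterministic PDA accepts: a DPDA for it would have a single run on aⁿb²ⁿ, accepting after the prefix aⁿbⁿ and accepting again after n more b's; an ordinary PDA that simulates it on a's and b's and, at any moment when it is accepting, may switch to reading only a fresh letter c while feeding each c to the simulation as a b, would accept aⁱbʲcᵏ (k≥1) exactly when both aⁱbʲ and aⁱbʲ⁺ᵏ are in the language, i.e. its language intersected with the regular set a*b*c⁺ would be exactly {aⁿbⁿcⁿ : n≥1} — impossible, since context-free languages are closed under intersection with regular sets and {aⁿbⁿcⁿ} is not context-free.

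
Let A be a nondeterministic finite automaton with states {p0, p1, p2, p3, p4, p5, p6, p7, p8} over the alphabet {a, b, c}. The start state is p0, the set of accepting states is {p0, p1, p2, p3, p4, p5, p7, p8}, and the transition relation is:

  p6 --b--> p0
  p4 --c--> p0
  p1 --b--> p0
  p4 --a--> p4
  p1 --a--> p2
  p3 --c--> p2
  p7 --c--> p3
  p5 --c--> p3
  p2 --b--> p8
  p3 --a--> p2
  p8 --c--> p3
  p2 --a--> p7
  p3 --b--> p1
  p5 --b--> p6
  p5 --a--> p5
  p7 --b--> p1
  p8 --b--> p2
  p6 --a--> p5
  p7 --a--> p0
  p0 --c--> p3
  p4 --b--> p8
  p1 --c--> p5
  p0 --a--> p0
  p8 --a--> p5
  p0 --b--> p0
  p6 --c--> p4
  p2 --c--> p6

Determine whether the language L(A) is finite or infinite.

State p0 is reachable from the start and can reach an accepting state, and it lies on the cycle p0 → p0.
Traversing that cycle any number of times yields accepted strings of unbounded length, so the language is infinite.

infinite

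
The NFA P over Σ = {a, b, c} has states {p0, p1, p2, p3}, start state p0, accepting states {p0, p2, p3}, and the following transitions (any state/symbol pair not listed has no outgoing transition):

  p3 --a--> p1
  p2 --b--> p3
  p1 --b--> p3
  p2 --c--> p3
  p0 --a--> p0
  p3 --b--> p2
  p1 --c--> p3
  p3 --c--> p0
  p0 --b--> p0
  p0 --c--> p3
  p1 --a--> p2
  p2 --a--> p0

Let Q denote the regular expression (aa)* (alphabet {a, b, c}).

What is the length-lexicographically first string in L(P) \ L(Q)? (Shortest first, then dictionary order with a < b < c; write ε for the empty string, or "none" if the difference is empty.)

The string a is accepted by P but not by Q.
No shorter string lies in the difference, and a is the lexicographically first length-1 string in L(P) \ L(Q).

a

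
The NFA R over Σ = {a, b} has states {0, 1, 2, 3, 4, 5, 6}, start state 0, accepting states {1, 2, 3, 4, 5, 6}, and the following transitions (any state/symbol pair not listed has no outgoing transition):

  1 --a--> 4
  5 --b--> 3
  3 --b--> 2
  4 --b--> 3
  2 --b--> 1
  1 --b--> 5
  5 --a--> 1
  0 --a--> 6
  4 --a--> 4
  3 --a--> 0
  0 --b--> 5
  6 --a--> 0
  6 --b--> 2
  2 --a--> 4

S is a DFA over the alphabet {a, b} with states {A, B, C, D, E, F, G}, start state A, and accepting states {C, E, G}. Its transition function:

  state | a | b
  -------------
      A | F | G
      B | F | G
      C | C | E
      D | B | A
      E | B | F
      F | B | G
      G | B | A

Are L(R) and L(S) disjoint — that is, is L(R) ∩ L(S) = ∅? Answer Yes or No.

No

The string b is accepted by both R and S.
Hence L(R) ∩ L(S) ≠ ∅.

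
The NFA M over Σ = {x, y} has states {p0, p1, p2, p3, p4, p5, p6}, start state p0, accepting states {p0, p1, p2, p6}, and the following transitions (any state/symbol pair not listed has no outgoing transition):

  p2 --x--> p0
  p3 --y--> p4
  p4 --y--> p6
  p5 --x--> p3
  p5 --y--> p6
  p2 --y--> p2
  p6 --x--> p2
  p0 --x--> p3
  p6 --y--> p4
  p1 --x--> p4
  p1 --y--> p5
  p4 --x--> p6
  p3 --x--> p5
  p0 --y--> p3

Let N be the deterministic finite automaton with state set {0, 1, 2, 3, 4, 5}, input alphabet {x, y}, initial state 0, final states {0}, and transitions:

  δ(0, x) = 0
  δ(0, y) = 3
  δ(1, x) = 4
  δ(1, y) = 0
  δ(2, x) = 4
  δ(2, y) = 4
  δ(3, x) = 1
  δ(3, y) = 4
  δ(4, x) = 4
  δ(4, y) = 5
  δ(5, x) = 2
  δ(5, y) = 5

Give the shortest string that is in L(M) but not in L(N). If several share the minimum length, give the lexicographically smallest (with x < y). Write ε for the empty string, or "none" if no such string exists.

The string xxy is accepted by M but not by N.
No shorter string lies in the difference, and xxy is the lexicographically first length-3 string in L(M) \ L(N).

xxy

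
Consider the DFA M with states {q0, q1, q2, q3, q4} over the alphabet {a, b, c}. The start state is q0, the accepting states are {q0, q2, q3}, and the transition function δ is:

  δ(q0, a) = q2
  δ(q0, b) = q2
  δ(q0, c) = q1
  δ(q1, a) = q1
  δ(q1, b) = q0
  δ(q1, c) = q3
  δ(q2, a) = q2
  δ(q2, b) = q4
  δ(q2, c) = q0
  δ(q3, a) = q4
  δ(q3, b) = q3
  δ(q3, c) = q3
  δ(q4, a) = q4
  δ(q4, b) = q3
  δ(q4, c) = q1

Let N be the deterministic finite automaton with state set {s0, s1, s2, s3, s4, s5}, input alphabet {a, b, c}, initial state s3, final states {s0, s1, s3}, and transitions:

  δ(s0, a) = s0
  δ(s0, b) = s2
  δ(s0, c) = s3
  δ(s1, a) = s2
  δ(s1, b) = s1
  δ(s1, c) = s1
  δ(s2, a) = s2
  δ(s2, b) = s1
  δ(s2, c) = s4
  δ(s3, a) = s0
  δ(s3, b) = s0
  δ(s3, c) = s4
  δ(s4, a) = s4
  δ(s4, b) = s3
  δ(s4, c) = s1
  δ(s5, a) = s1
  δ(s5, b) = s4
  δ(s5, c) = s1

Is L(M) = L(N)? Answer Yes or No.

Yes

Exploring the product automaton M × N from the start pair (q0, s3), following both machines on each input symbol, reaches 5 state pairs: (q0, s3), (q2, s0), (q1, s4), (q4, s2), (q3, s1).
M accepts in {q0, q2, q3} and N accepts in {s0, s1, s3}. In every reachable pair the two components are either both accepting — (q0, s3), (q2, s0), (q3, s1) — or both non-accepting, so no string is accepted by exactly one of the machines: L(M) \ L(N) and L(N) \ L(M) are both empty.
Hence every string is accepted by M iff it is accepted by N, and the two languages coincide.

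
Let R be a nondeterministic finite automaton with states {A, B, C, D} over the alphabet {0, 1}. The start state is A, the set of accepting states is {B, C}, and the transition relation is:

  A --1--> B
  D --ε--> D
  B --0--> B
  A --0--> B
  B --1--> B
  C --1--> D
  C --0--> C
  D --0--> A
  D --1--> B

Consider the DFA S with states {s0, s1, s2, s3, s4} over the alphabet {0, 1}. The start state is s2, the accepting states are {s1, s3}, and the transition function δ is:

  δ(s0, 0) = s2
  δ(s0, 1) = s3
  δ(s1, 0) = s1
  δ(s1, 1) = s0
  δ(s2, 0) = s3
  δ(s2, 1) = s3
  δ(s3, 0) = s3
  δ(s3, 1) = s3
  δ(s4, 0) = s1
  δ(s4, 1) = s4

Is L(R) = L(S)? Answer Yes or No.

Yes

Exploring the product automaton R × S from the start pair (A, s2), following both machines on each input symbol, reaches 2 state pairs: (A, s2), (B, s3).
R accepts in {B, C} and S accepts in {s1, s3}. In every reachable pair the two components are either both accepting — (B, s3) — or both non-accepting, so no string is accepted by exactly one of the machines: L(R) \ L(S) and L(S) \ L(R) are both empty.
Hence every string is accepted by R iff it is accepted by S, and the two languages coincide.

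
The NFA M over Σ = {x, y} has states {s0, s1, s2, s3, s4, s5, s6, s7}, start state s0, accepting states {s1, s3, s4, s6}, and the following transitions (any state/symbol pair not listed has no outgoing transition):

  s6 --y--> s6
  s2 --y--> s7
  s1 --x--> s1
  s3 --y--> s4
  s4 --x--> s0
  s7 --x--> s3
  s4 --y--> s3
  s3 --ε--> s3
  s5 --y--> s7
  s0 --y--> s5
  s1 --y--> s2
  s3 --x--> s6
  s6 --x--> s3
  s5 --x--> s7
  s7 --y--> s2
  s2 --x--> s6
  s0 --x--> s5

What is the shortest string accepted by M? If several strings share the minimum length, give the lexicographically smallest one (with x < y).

A breadth-first search from s0 reaches an accepting state first via the path s0 → s5 → s7 → s3 on input xxx.
No string of length < 3 is accepted (BFS exhausts all shorter strings without reaching an accepting state), and xxx is the lexicographically least accepting string of length 3.

xxx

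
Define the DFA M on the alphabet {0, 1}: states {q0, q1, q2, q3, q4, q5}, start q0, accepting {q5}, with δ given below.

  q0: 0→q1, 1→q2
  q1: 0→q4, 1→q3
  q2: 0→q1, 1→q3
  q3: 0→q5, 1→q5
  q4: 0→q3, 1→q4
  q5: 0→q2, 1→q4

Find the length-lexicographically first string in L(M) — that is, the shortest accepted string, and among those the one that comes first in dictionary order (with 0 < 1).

010

A breadth-first search from q0 reaches an accepting state first via the path q0 → q1 → q3 → q5 on input 010.
No string of length < 3 is accepted (BFS exhausts all shorter strings without reaching an accepting state), and 010 is the lexicographically least accepting string of length 3.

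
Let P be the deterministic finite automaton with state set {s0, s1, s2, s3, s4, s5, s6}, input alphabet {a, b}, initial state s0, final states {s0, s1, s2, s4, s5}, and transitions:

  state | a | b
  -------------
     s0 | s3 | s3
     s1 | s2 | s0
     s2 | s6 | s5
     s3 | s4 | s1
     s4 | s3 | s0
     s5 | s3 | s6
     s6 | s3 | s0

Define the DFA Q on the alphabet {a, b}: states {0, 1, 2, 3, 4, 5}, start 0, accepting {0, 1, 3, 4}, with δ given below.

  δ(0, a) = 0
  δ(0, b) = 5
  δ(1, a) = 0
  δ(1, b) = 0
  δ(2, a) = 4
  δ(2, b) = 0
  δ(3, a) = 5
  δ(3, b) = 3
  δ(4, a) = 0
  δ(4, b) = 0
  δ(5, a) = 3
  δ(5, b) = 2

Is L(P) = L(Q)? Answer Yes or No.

No

The string ab is accepted by P but rejected by Q.
So L(P) ≠ L(Q).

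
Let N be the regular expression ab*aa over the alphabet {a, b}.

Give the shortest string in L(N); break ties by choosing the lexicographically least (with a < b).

By inspection of the expression, no string of length less than 3 matches, and aaa is the lexicographically first match of length 3.

aaa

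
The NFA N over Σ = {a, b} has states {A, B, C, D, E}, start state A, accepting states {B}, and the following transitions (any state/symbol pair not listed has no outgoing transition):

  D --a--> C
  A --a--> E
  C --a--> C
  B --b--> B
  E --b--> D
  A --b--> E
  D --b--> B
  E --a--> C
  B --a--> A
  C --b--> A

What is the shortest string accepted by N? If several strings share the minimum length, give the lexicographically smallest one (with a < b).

abb

A breadth-first search from A reaches an accepting state first via the path A → E → D → B on input abb.
No string of length < 3 is accepted (BFS exhausts all shorter strings without reaching an accepting state), and abb is the lexicographically least accepting string of length 3.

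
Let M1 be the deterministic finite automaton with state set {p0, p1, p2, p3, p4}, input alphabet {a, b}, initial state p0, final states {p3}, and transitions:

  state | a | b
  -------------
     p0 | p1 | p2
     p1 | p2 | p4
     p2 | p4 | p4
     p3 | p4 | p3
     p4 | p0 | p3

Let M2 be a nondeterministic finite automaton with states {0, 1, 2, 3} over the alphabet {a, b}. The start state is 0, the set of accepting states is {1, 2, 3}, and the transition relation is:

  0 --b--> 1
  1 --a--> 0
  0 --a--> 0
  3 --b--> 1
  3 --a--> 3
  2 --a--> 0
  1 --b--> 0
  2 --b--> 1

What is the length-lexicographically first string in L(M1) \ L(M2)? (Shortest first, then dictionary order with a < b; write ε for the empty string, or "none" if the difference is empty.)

abb

The string abb is accepted by M1 but not by M2.
No shorter string lies in the difference, and abb is the lexicographically first length-3 string in L(M1) \ L(M2).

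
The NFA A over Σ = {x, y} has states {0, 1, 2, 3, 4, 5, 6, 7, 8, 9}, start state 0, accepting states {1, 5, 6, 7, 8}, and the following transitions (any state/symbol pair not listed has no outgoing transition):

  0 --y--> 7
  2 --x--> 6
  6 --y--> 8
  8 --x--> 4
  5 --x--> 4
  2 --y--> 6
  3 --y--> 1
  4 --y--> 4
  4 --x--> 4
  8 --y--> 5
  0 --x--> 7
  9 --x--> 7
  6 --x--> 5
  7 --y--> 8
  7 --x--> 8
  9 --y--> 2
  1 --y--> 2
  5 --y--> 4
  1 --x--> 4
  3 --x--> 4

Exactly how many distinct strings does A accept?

10

The useful subgraph on states {0, 5, 7, 8} is acyclic, so L(A) is finite; the longest accepting path visits 4 useful states, giving maximum string length 3.
Counting accepting paths from 0 by length: 2 of length 1, 4 of length 2, 4 of length 3. Total 10.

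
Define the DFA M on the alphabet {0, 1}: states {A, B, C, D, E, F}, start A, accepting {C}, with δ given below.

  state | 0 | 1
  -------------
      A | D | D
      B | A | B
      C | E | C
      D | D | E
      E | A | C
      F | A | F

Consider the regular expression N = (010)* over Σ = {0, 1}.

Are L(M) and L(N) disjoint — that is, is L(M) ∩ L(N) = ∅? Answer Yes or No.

Yes

Converting the expression N to a DFA (subset construction, then merging equivalent states) gives the minimal DFA with states {n0, n1, n2, n3}, start state n0, accepting states {n0} and transitions n0: 0→n1, 1→n2; n1: 0→n2, 1→n3; n2: 0→n2, 1→n2; n3: 0→n0, 1→n2.
Exploring the product automaton M × N from the start pair (A, n0), following both machines on each input symbol, reaches 7 state pairs: (A, n0), (D, n1), (D, n2), (E, n3), (E, n2), (C, n2), (A, n2).
M accepts in {C} and N accepts in {n0}; no reachable pair has both components accepting, so no string drives both machines to acceptance simultaneously and L(M) ∩ L(N) = ∅.
So no string is accepted by both, and the intersection is empty.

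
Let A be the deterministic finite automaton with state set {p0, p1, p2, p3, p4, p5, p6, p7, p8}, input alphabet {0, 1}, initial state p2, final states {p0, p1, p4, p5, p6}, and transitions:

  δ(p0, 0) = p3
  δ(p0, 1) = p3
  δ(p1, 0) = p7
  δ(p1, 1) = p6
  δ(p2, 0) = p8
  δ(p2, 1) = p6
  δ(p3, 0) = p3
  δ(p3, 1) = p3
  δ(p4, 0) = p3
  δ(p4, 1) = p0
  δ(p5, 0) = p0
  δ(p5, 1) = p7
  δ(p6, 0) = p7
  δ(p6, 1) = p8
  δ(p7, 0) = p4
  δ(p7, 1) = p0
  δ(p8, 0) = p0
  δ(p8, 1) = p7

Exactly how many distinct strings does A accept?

12

The useful subgraph on states {p0, p2, p4, p6, p7, p8} is acyclic, so L(A) is finite; the longest accepting path visits 6 useful states, giving maximum string length 5.
Counting accepting paths from p2 by length: 1 of length 1, 1 of length 2, 5 of length 3, 4 of length 4, 1 of length 5. Total 12.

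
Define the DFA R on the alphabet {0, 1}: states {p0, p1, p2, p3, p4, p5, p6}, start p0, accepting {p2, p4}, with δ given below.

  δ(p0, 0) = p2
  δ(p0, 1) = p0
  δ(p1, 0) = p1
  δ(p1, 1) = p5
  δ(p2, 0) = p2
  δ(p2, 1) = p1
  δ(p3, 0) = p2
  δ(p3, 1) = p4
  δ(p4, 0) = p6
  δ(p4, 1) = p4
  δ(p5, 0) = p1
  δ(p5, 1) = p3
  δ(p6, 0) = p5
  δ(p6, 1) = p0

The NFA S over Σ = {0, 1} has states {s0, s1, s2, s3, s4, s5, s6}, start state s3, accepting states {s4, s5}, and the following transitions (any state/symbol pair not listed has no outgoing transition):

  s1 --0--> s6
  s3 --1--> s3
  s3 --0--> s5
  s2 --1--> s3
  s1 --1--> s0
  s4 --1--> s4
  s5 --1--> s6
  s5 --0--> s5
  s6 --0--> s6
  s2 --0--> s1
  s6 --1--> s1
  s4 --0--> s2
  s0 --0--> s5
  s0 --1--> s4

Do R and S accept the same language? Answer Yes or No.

Exploring the product automaton R × S from the start pair (p0, s3), following both machines on each input symbol, reaches 7 state pairs: (p0, s3), (p2, s5), (p1, s6), (p5, s1), (p3, s0), (p4, s4), (p6, s2).
R accepts in {p2, p4} and S accepts in {s4, s5}. In every reachable pair the two components are either both accepting — (p2, s5), (p4, s4) — or both non-accepting, so no string is accepted by exactly one of the machines: L(R) \ L(S) and L(S) \ L(R) are both empty.
Hence every string is accepted by R iff it is accepted by S, and the two languages coincide.

Yes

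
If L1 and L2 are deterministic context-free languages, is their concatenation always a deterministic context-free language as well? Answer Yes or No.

No

Take L₁ = {ε, c} (finite, hence regular and DCFL) and L₂ = {c aⁿbⁿ : n≥0} ∪ {cc aⁿb²ⁿ : n≥0} (a DCFL: the number of leading c's tells the DPDA whether to pop one stack symbol per b or per two b's). Then L₁L₂ ∩ cca⁺b* = {cc aⁿbⁿ : n≥1} ∪ {cc aⁿb²ⁿ : n≥1}. If L₁L₂ were a DCFL, so would be this intersection with a regular set, and a DPDA for it started from its configuration after reading cc would accept {aⁿbⁿ : n≥1} ∪ {aⁿb²ⁿ : n≥1}, which no deterministic PDA accepts (a DPDA for it would have a single run on aⁿb²ⁿ, accepting after the prefix aⁿbⁿ and accepting again after n more b's; an ordinary PDA that simulates it on a's and b's and, at any moment when it is accepting, may switch to reading only a fresh letter d while feeding each d to the simulation as a b, would accept aⁱbʲdᵏ (k≥1) exactly when both aⁱbʲ and aⁱbʲ⁺ᵏ are in the language, i.e. its language intersected with the regular set a*b*d⁺ would be exactly {aⁿbⁿdⁿ : n≥1} — impossible, since context-free languages are closed under intersection with regular sets and {aⁿbⁿdⁿ} is not context-free). Hence L₁L₂ is not a DCFL.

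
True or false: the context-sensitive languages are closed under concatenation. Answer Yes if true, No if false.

With disjoint nonterminals (and terminals first replaced by fresh nonterminal copies so contexts cannot straddle the boundary), S → S₁S₂ added to two noncontracting grammars is noncontracting and generates L₁L₂; equivalently an LBA guesses the split point and checks each part in place.
So the context-sensitive languages are closed under concatenation.

Yes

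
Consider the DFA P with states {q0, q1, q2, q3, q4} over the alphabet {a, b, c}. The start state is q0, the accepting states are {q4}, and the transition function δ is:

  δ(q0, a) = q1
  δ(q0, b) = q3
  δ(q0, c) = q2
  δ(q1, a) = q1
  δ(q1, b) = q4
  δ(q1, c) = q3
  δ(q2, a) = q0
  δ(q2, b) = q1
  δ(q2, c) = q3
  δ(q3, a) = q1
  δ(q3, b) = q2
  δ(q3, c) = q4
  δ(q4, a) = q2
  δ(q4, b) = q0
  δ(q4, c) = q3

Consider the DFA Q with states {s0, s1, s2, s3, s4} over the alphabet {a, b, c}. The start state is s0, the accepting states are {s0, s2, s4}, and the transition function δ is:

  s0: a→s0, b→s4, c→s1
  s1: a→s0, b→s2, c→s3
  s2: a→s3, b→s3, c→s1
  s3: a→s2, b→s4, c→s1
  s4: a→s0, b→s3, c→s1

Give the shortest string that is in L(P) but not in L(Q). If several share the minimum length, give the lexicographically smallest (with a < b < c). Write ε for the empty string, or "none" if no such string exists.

The string bc is accepted by P but not by Q.
No shorter string lies in the difference, and bc is the lexicographically first length-2 string in L(P) \ L(Q).

bc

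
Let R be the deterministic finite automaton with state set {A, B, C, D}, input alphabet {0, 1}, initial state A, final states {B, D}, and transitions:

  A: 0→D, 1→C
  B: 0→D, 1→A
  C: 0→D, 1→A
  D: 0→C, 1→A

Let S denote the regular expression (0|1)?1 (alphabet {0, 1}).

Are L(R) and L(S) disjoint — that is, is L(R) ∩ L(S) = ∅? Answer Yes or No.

Yes

Converting the expression S to a DFA (subset construction, then merging equivalent states) gives the minimal DFA with states {s0, s1, s2, s3, s4}, start state s0, accepting states {s2, s4} and transitions s0: 0→s1, 1→s2; s1: 0→s3, 1→s4; s2: 0→s3, 1→s4; s3: 0→s3, 1→s3; s4: 0→s3, 1→s3.
Exploring the product automaton R × S from the start pair (A, s0), following both machines on each input symbol, reaches 7 state pairs: (A, s0), (D, s1), (C, s2), (C, s3), (A, s4), (D, s3), (A, s3).
R accepts in {B, D} and S accepts in {s2, s4}; no reachable pair has both components accepting, so no string drives both machines to acceptance simultaneously and L(R) ∩ L(S) = ∅.
So no string is accepted by both, and the intersection is empty.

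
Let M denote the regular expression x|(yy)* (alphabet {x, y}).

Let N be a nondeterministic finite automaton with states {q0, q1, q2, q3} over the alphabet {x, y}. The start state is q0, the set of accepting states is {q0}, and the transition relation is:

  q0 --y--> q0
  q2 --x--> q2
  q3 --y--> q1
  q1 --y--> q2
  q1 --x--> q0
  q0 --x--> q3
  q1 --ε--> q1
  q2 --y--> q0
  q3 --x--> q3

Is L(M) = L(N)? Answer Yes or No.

No

The string x is accepted by M but rejected by N.
So L(M) ≠ L(N).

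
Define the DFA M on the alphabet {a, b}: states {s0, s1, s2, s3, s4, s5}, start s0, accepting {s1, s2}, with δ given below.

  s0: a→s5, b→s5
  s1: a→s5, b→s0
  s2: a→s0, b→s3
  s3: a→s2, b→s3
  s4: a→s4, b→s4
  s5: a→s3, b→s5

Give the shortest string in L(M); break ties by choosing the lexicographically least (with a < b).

A breadth-first search from s0 reaches an accepting state first via the path s0 → s5 → s3 → s2 on input aaa.
No string of length < 3 is accepted (BFS exhausts all shorter strings without reaching an accepting state), and aaa is the lexicographically least accepting string of length 3.

aaa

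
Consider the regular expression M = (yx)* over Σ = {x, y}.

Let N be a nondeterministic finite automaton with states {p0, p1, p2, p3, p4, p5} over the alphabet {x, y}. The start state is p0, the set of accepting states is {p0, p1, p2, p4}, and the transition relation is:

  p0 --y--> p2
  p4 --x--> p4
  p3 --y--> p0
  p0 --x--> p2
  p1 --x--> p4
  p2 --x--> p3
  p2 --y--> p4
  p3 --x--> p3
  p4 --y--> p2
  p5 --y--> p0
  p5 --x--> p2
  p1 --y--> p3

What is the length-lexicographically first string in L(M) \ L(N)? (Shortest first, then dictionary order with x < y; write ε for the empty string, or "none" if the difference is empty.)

The string yx is accepted by M but not by N.
No shorter string lies in the difference, and yx is the lexicographically first length-2 string in L(M) \ L(N).

yx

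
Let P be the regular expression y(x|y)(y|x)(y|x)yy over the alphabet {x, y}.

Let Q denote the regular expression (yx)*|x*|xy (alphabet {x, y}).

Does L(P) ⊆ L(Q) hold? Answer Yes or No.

No

The string yxxxyy is in L(P) but not in L(Q).
So L(P) ⊄ L(Q).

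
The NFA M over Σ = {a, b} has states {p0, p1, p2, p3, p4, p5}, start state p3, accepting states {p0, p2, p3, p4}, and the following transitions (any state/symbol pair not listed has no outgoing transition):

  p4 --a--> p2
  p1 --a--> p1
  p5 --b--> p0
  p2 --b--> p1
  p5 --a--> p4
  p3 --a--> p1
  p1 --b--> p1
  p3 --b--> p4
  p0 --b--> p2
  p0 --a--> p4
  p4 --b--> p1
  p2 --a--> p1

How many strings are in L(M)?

The useful subgraph on states {p2, p3, p4} is acyclic, so L(M) is finite; the longest accepting path visits 3 useful states, giving maximum string length 2.
Counting accepting paths from p3 by length: 1 of length 0, 1 of length 1, 1 of length 2. Total 3.

3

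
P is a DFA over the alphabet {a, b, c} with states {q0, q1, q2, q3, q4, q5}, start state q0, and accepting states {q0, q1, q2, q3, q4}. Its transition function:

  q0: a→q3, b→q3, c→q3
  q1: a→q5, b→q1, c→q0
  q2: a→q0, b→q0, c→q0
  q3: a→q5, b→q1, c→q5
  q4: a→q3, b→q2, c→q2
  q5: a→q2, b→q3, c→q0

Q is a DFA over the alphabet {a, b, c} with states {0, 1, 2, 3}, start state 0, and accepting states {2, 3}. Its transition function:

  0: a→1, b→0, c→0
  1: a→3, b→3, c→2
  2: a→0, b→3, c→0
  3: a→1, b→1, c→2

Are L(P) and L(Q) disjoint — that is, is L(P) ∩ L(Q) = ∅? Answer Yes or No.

The string ab is accepted by both P and Q.
Hence L(P) ∩ L(Q) ≠ ∅.

No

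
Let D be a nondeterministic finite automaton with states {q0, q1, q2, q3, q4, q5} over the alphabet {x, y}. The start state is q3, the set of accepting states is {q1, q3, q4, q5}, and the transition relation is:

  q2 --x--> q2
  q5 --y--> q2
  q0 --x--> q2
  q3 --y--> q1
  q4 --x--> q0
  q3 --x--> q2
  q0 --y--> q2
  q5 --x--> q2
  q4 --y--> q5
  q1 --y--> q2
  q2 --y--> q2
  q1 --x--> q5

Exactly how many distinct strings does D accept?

The useful subgraph on states {q1, q3, q5} is acyclic, so L(D) is finite; the longest accepting path visits 3 useful states, giving maximum string length 2.
Counting accepting paths from q3 by length: 1 of length 0, 1 of length 1, 1 of length 2. Total 3.

3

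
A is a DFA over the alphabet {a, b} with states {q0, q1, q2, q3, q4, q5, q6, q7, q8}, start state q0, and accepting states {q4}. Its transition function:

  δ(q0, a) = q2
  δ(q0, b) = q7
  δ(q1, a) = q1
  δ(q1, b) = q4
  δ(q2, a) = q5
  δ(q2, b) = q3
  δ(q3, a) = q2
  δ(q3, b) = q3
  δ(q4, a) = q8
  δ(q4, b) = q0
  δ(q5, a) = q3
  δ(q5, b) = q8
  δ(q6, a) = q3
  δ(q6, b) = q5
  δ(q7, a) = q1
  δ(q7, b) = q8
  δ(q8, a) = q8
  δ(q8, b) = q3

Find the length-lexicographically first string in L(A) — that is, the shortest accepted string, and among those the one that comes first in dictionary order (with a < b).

bab

A breadth-first search from q0 reaches an accepting state first via the path q0 → q7 → q1 → q4 on input bab.
No string of length < 3 is accepted (BFS exhausts all shorter strings without reaching an accepting state), and bab is the lexicographically least accepting string of length 3.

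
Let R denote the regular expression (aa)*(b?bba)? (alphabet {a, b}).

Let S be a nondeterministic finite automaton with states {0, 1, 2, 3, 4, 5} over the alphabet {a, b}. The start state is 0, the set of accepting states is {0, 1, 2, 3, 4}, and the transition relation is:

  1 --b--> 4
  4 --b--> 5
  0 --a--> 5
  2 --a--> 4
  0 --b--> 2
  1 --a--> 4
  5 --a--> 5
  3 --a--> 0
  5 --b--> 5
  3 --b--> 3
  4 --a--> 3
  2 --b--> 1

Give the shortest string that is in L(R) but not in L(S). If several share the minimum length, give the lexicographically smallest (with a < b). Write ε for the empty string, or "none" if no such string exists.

The string aa is accepted by R but not by S.
No shorter string lies in the difference, and aa is the lexicographically first length-2 string in L(R) \ L(S).

aa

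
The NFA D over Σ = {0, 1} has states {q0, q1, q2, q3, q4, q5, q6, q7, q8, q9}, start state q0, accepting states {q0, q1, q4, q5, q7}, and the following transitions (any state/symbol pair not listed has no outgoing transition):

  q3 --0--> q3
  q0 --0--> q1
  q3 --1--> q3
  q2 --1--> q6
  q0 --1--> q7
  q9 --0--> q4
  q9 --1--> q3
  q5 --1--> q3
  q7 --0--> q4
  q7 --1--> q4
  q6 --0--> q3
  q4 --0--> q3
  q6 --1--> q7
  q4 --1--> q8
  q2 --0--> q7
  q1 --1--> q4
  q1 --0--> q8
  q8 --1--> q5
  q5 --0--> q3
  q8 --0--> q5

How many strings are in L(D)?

The useful subgraph on states {q0, q1, q4, q5, q7, q8} is acyclic, so L(D) is finite; the longest accepting path visits 5 useful states, giving maximum string length 4.
Counting accepting paths from q0 by length: 1 of length 0, 2 of length 1, 3 of length 2, 2 of length 3, 6 of length 4. Total 14.

14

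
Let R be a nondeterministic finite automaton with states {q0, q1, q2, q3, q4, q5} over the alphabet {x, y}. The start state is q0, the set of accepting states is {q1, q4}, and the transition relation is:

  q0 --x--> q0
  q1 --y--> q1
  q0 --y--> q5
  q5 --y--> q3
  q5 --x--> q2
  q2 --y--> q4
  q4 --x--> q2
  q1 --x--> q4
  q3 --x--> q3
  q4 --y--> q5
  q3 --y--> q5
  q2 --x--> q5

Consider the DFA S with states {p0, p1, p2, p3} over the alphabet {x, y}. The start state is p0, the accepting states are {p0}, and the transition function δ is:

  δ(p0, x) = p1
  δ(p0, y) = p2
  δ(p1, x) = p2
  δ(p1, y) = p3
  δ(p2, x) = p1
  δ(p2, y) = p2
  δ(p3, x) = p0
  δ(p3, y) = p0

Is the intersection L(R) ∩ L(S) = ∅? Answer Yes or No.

Exploring the product automaton R × S from the start pair (q0, p0), following both machines on each input symbol, reaches 16 state pairs: (q0, p0), (q0, p1), (q5, p2), (q0, p2), (q5, p3), (q2, p1), (q3, p2), (q2, p0), (q3, p0), (q4, p3), (q3, p1), (q5, p1), (q4, p2), (q5, p0), (q2, p2), (q3, p3).
R accepts in {q1, q4} and S accepts in {p0}; no reachable pair has both components accepting, so no string drives both machines to acceptance simultaneously and L(R) ∩ L(S) = ∅.
So no string is accepted by both, and the intersection is empty.

Yes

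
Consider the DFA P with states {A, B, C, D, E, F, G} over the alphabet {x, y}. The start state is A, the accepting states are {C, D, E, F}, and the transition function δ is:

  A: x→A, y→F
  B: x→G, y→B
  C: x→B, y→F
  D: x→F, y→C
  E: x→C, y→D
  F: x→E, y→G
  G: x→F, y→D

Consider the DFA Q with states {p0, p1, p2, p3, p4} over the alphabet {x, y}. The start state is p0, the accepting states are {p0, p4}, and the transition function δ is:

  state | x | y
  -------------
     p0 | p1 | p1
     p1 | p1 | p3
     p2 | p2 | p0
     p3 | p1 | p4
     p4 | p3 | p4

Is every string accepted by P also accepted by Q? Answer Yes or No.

The string y is in L(P) but not in L(Q).
So L(P) ⊄ L(Q).

No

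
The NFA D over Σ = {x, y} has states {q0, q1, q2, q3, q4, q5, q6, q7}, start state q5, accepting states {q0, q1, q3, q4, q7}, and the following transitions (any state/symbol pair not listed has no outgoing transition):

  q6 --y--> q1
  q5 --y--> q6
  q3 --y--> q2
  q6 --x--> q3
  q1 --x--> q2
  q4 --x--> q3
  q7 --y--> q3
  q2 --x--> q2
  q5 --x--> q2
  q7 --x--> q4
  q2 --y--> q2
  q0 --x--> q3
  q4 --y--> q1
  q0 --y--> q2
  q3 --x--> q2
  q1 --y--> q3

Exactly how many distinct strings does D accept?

The useful subgraph on states {q1, q3, q5, q6} is acyclic, so L(D) is finite; the longest accepting path visits 4 useful states, giving maximum string length 3.
Counting accepting paths from q5 by length: 2 of length 2, 1 of length 3. Total 3.

3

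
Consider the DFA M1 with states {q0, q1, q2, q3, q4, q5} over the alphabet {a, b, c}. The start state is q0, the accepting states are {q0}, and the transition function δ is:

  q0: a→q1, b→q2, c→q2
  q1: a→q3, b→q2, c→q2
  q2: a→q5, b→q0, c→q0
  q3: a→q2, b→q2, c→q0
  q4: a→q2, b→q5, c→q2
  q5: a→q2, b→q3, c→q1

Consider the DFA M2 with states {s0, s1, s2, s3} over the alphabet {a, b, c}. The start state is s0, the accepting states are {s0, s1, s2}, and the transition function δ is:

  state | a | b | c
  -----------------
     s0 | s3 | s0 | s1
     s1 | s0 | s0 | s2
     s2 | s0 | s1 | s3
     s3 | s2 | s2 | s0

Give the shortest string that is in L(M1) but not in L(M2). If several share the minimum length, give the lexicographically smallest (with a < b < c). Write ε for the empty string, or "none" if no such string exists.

The string aac is accepted by M1 but not by M2.
No shorter string lies in the difference, and aac is the lexicographically first length-3 string in L(M1) \ L(M2).

aac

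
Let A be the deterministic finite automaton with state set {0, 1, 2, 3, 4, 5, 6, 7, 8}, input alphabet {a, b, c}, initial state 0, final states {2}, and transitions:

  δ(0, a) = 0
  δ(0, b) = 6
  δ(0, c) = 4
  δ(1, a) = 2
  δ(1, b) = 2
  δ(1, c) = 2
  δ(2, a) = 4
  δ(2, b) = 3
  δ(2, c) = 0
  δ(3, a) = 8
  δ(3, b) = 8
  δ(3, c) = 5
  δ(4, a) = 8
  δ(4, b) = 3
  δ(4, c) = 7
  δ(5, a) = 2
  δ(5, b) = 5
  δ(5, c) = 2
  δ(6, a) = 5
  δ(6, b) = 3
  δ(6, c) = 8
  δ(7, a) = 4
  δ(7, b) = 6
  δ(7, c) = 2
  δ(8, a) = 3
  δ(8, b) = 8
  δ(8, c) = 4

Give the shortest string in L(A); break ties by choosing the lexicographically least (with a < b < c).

baa

A breadth-first search from 0 reaches an accepting state first via the path 0 → 6 → 5 → 2 on input baa.
No string of length < 3 is accepted (BFS exhausts all shorter strings without reaching an accepting state), and baa is the lexicographically least accepting string of length 3.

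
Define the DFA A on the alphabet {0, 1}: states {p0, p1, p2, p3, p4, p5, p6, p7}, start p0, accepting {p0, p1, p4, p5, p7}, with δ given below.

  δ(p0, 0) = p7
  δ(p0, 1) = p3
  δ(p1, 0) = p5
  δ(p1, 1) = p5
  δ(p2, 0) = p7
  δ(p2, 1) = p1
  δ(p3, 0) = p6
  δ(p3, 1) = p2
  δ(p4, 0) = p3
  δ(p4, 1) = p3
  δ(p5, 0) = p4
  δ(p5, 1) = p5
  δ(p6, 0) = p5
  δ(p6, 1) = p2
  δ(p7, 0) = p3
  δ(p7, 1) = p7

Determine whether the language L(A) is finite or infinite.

State p3 is reachable from the start and can reach an accepting state, and it lies on the cycle p3 → p2 → p1 → p5 → p4 → p3.
Traversing that cycle any number of times yields accepted strings of unbounded length, so the language is infinite.

infinite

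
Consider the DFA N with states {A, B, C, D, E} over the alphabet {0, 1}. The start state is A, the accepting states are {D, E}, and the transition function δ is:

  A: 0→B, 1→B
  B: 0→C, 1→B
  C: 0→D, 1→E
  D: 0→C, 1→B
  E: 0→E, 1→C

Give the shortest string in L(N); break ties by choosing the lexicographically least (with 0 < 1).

000

A breadth-first search from A reaches an accepting state first via the path A → B → C → D on input 000.
No string of length < 3 is accepted (BFS exhausts all shorter strings without reaching an accepting state), and 000 is the lexicographically least accepting string of length 3.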